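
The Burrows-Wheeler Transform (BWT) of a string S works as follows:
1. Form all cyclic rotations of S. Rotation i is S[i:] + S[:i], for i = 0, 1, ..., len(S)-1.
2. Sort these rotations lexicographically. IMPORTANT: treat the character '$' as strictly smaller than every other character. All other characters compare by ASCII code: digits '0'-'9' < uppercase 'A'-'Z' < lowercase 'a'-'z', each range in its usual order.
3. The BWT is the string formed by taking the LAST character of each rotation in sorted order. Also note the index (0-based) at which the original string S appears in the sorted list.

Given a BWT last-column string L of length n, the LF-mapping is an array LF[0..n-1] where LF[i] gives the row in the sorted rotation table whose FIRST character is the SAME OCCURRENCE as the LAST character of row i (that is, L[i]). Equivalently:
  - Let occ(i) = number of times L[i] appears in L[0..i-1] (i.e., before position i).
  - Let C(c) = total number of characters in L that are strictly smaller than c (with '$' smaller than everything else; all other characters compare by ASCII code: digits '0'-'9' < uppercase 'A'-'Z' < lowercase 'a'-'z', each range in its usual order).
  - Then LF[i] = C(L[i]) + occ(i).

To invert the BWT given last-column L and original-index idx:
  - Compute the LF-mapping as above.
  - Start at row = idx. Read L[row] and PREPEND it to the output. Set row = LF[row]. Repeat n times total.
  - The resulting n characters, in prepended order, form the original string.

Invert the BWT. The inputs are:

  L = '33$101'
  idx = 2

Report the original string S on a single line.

LF mapping: 4 5 0 2 1 3
Walk LF starting at row 2, prepending L[row]:
  step 1: row=2, L[2]='$', prepend. Next row=LF[2]=0
  step 2: row=0, L[0]='3', prepend. Next row=LF[0]=4
  step 3: row=4, L[4]='0', prepend. Next row=LF[4]=1
  step 4: row=1, L[1]='3', prepend. Next row=LF[1]=5
  step 5: row=5, L[5]='1', prepend. Next row=LF[5]=3
  step 6: row=3, L[3]='1', prepend. Next row=LF[3]=2
Reversed output: 11303$

Answer: 11303$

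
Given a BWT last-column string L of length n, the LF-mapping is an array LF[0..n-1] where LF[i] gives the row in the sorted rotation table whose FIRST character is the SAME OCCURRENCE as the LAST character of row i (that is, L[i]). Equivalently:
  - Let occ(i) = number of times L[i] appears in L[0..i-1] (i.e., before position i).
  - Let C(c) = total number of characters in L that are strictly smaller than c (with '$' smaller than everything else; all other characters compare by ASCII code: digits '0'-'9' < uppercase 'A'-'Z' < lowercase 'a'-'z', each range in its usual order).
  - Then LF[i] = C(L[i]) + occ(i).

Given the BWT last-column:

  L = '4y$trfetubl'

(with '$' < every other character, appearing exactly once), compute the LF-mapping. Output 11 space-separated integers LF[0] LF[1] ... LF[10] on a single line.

Char counts: '$':1, '4':1, 'b':1, 'e':1, 'f':1, 'l':1, 'r':1, 't':2, 'u':1, 'y':1
C (first-col start): C('$')=0, C('4')=1, C('b')=2, C('e')=3, C('f')=4, C('l')=5, C('r')=6, C('t')=7, C('u')=9, C('y')=10
L[0]='4': occ=0, LF[0]=C('4')+0=1+0=1
L[1]='y': occ=0, LF[1]=C('y')+0=10+0=10
L[2]='$': occ=0, LF[2]=C('$')+0=0+0=0
L[3]='t': occ=0, LF[3]=C('t')+0=7+0=7
L[4]='r': occ=0, LF[4]=C('r')+0=6+0=6
L[5]='f': occ=0, LF[5]=C('f')+0=4+0=4
L[6]='e': occ=0, LF[6]=C('e')+0=3+0=3
L[7]='t': occ=1, LF[7]=C('t')+1=7+1=8
L[8]='u': occ=0, LF[8]=C('u')+0=9+0=9
L[9]='b': occ=0, LF[9]=C('b')+0=2+0=2
L[10]='l': occ=0, LF[10]=C('l')+0=5+0=5

Answer: 1 10 0 7 6 4 3 8 9 2 5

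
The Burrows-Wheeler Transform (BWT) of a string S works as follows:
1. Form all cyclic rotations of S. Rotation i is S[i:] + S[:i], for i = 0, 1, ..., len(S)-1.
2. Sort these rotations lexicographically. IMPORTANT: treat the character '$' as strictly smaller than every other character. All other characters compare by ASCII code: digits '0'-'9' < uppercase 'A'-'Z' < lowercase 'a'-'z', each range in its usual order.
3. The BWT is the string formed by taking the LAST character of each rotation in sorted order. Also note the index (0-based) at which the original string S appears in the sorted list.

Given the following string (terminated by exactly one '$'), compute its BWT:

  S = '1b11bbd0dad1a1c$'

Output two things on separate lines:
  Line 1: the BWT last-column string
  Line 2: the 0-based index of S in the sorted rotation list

Answer: cdbd$1a1d11b1ba0
4

Derivation:
All 16 rotations (rotation i = S[i:]+S[:i]):
  rot[0] = 1b11bbd0dad1a1c$
  rot[1] = b11bbd0dad1a1c$1
  rot[2] = 11bbd0dad1a1c$1b
  rot[3] = 1bbd0dad1a1c$1b1
  rot[4] = bbd0dad1a1c$1b11
  rot[5] = bd0dad1a1c$1b11b
  rot[6] = d0dad1a1c$1b11bb
  rot[7] = 0dad1a1c$1b11bbd
  rot[8] = dad1a1c$1b11bbd0
  rot[9] = ad1a1c$1b11bbd0d
  rot[10] = d1a1c$1b11bbd0da
  rot[11] = 1a1c$1b11bbd0dad
  rot[12] = a1c$1b11bbd0dad1
  rot[13] = 1c$1b11bbd0dad1a
  rot[14] = c$1b11bbd0dad1a1
  rot[15] = $1b11bbd0dad1a1c
Sorted (with $ < everything):
  sorted[0] = $1b11bbd0dad1a1c  (last char: 'c')
  sorted[1] = 0dad1a1c$1b11bbd  (last char: 'd')
  sorted[2] = 11bbd0dad1a1c$1b  (last char: 'b')
  sorted[3] = 1a1c$1b11bbd0dad  (last char: 'd')
  sorted[4] = 1b11bbd0dad1a1c$  (last char: '$')
  sorted[5] = 1bbd0dad1a1c$1b1  (last char: '1')
  sorted[6] = 1c$1b11bbd0dad1a  (last char: 'a')
  sorted[7] = a1c$1b11bbd0dad1  (last char: '1')
  sorted[8] = ad1a1c$1b11bbd0d  (last char: 'd')
  sorted[9] = b11bbd0dad1a1c$1  (last char: '1')
  sorted[10] = bbd0dad1a1c$1b11  (last char: '1')
  sorted[11] = bd0dad1a1c$1b11b  (last char: 'b')
  sorted[12] = c$1b11bbd0dad1a1  (last char: '1')
  sorted[13] = d0dad1a1c$1b11bb  (last char: 'b')
  sorted[14] = d1a1c$1b11bbd0da  (last char: 'a')
  sorted[15] = dad1a1c$1b11bbd0  (last char: '0')
Last column: cdbd$1a1d11b1ba0
Original string S is at sorted index 4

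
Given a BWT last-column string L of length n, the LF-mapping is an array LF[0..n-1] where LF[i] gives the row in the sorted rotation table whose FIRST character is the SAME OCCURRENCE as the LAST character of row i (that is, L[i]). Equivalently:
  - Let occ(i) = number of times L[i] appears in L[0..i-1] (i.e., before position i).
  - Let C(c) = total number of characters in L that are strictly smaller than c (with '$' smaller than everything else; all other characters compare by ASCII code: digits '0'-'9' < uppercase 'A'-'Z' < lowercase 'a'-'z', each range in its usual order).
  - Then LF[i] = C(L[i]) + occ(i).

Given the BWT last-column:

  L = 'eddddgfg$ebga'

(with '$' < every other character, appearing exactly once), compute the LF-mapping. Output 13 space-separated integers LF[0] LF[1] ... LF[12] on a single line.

Char counts: '$':1, 'a':1, 'b':1, 'd':4, 'e':2, 'f':1, 'g':3
C (first-col start): C('$')=0, C('a')=1, C('b')=2, C('d')=3, C('e')=7, C('f')=9, C('g')=10
L[0]='e': occ=0, LF[0]=C('e')+0=7+0=7
L[1]='d': occ=0, LF[1]=C('d')+0=3+0=3
L[2]='d': occ=1, LF[2]=C('d')+1=3+1=4
L[3]='d': occ=2, LF[3]=C('d')+2=3+2=5
L[4]='d': occ=3, LF[4]=C('d')+3=3+3=6
L[5]='g': occ=0, LF[5]=C('g')+0=10+0=10
L[6]='f': occ=0, LF[6]=C('f')+0=9+0=9
L[7]='g': occ=1, LF[7]=C('g')+1=10+1=11
L[8]='$': occ=0, LF[8]=C('$')+0=0+0=0
L[9]='e': occ=1, LF[9]=C('e')+1=7+1=8
L[10]='b': occ=0, LF[10]=C('b')+0=2+0=2
L[11]='g': occ=2, LF[11]=C('g')+2=10+2=12
L[12]='a': occ=0, LF[12]=C('a')+0=1+0=1

Answer: 7 3 4 5 6 10 9 11 0 8 2 12 1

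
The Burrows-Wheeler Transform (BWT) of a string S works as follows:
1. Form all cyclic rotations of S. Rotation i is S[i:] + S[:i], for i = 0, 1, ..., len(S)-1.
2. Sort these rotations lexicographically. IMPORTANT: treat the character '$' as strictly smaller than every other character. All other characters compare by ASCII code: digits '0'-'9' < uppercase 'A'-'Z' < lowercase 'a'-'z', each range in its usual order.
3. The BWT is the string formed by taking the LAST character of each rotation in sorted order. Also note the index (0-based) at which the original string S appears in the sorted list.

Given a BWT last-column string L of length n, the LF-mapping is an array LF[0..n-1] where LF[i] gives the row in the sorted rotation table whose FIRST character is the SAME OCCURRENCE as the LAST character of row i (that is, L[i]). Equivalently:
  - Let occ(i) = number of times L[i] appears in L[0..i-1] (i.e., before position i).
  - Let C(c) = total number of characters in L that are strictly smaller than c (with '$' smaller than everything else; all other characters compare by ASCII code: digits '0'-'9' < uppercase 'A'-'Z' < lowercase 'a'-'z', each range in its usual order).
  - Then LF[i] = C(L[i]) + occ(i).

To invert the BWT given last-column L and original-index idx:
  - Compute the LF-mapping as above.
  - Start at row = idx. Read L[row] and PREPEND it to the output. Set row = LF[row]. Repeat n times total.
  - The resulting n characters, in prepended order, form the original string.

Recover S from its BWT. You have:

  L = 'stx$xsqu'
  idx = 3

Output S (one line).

Answer: suxtqxs$

Derivation:
LF mapping: 2 4 6 0 7 3 1 5
Walk LF starting at row 3, prepending L[row]:
  step 1: row=3, L[3]='$', prepend. Next row=LF[3]=0
  step 2: row=0, L[0]='s', prepend. Next row=LF[0]=2
  step 3: row=2, L[2]='x', prepend. Next row=LF[2]=6
  step 4: row=6, L[6]='q', prepend. Next row=LF[6]=1
  step 5: row=1, L[1]='t', prepend. Next row=LF[1]=4
  step 6: row=4, L[4]='x', prepend. Next row=LF[4]=7
  step 7: row=7, L[7]='u', prepend. Next row=LF[7]=5
  step 8: row=5, L[5]='s', prepend. Next row=LF[5]=3
Reversed output: suxtqxs$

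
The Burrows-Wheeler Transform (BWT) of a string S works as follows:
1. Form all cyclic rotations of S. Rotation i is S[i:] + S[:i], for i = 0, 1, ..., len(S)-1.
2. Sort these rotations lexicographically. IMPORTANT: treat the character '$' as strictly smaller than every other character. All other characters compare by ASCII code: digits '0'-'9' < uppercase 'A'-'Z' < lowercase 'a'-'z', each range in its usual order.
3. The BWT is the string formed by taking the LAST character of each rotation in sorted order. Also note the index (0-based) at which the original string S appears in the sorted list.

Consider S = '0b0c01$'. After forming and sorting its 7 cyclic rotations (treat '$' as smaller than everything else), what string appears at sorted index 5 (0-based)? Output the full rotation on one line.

Answer: b0c01$0

Derivation:
All 7 rotations (rotation i = S[i:]+S[:i]):
  rot[0] = 0b0c01$
  rot[1] = b0c01$0
  rot[2] = 0c01$0b
  rot[3] = c01$0b0
  rot[4] = 01$0b0c
  rot[5] = 1$0b0c0
  rot[6] = $0b0c01
Sorted (with $ < everything):
  sorted[0] = $0b0c01
  sorted[1] = 01$0b0c
  sorted[2] = 0b0c01$
  sorted[3] = 0c01$0b
  sorted[4] = 1$0b0c0
  sorted[5] = b0c01$0
  sorted[6] = c01$0b0
sorted[5] = b0c01$0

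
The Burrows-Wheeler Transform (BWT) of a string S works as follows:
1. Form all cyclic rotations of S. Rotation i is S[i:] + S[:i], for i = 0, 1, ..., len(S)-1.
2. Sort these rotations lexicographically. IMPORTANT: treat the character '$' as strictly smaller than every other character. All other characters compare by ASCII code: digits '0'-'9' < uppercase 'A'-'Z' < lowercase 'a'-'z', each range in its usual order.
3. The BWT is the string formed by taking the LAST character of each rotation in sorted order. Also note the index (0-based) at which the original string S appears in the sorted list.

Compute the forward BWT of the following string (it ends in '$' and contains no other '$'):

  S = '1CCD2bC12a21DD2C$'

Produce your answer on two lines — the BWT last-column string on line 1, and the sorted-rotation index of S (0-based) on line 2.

All 17 rotations (rotation i = S[i:]+S[:i]):
  rot[0] = 1CCD2bC12a21DD2C$
  rot[1] = CCD2bC12a21DD2C$1
  rot[2] = CD2bC12a21DD2C$1C
  rot[3] = D2bC12a21DD2C$1CC
  rot[4] = 2bC12a21DD2C$1CCD
  rot[5] = bC12a21DD2C$1CCD2
  rot[6] = C12a21DD2C$1CCD2b
  rot[7] = 12a21DD2C$1CCD2bC
  rot[8] = 2a21DD2C$1CCD2bC1
  rot[9] = a21DD2C$1CCD2bC12
  rot[10] = 21DD2C$1CCD2bC12a
  rot[11] = 1DD2C$1CCD2bC12a2
  rot[12] = DD2C$1CCD2bC12a21
  rot[13] = D2C$1CCD2bC12a21D
  rot[14] = 2C$1CCD2bC12a21DD
  rot[15] = C$1CCD2bC12a21DD2
  rot[16] = $1CCD2bC12a21DD2C
Sorted (with $ < everything):
  sorted[0] = $1CCD2bC12a21DD2C  (last char: 'C')
  sorted[1] = 12a21DD2C$1CCD2bC  (last char: 'C')
  sorted[2] = 1CCD2bC12a21DD2C$  (last char: '$')
  sorted[3] = 1DD2C$1CCD2bC12a2  (last char: '2')
  sorted[4] = 21DD2C$1CCD2bC12a  (last char: 'a')
  sorted[5] = 2C$1CCD2bC12a21DD  (last char: 'D')
  sorted[6] = 2a21DD2C$1CCD2bC1  (last char: '1')
  sorted[7] = 2bC12a21DD2C$1CCD  (last char: 'D')
  sorted[8] = C$1CCD2bC12a21DD2  (last char: '2')
  sorted[9] = C12a21DD2C$1CCD2b  (last char: 'b')
  sorted[10] = CCD2bC12a21DD2C$1  (last char: '1')
  sorted[11] = CD2bC12a21DD2C$1C  (last char: 'C')
  sorted[12] = D2C$1CCD2bC12a21D  (last char: 'D')
  sorted[13] = D2bC12a21DD2C$1CC  (last char: 'C')
  sorted[14] = DD2C$1CCD2bC12a21  (last char: '1')
  sorted[15] = a21DD2C$1CCD2bC12  (last char: '2')
  sorted[16] = bC12a21DD2C$1CCD2  (last char: '2')
Last column: CC$2aD1D2b1CDC122
Original string S is at sorted index 2

Answer: CC$2aD1D2b1CDC122
2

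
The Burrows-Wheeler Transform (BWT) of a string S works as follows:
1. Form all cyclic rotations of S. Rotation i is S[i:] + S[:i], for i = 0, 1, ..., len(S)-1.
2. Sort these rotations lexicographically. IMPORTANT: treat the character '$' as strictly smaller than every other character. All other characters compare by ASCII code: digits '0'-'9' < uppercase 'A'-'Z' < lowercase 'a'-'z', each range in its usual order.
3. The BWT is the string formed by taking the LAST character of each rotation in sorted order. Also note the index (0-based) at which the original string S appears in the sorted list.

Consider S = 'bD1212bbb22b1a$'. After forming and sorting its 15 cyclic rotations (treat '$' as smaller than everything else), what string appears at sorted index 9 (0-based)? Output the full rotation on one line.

Answer: a$bD1212bbb22b1

Derivation:
All 15 rotations (rotation i = S[i:]+S[:i]):
  rot[0] = bD1212bbb22b1a$
  rot[1] = D1212bbb22b1a$b
  rot[2] = 1212bbb22b1a$bD
  rot[3] = 212bbb22b1a$bD1
  rot[4] = 12bbb22b1a$bD12
  rot[5] = 2bbb22b1a$bD121
  rot[6] = bbb22b1a$bD1212
  rot[7] = bb22b1a$bD1212b
  rot[8] = b22b1a$bD1212bb
  rot[9] = 22b1a$bD1212bbb
  rot[10] = 2b1a$bD1212bbb2
  rot[11] = b1a$bD1212bbb22
  rot[12] = 1a$bD1212bbb22b
  rot[13] = a$bD1212bbb22b1
  rot[14] = $bD1212bbb22b1a
Sorted (with $ < everything):
  sorted[0] = $bD1212bbb22b1a
  sorted[1] = 1212bbb22b1a$bD
  sorted[2] = 12bbb22b1a$bD12
  sorted[3] = 1a$bD1212bbb22b
  sorted[4] = 212bbb22b1a$bD1
  sorted[5] = 22b1a$bD1212bbb
  sorted[6] = 2b1a$bD1212bbb2
  sorted[7] = 2bbb22b1a$bD121
  sorted[8] = D1212bbb22b1a$b
  sorted[9] = a$bD1212bbb22b1
  sorted[10] = b1a$bD1212bbb22
  sorted[11] = b22b1a$bD1212bb
  sorted[12] = bD1212bbb22b1a$
  sorted[13] = bb22b1a$bD1212b
  sorted[14] = bbb22b1a$bD1212
sorted[9] = a$bD1212bbb22b1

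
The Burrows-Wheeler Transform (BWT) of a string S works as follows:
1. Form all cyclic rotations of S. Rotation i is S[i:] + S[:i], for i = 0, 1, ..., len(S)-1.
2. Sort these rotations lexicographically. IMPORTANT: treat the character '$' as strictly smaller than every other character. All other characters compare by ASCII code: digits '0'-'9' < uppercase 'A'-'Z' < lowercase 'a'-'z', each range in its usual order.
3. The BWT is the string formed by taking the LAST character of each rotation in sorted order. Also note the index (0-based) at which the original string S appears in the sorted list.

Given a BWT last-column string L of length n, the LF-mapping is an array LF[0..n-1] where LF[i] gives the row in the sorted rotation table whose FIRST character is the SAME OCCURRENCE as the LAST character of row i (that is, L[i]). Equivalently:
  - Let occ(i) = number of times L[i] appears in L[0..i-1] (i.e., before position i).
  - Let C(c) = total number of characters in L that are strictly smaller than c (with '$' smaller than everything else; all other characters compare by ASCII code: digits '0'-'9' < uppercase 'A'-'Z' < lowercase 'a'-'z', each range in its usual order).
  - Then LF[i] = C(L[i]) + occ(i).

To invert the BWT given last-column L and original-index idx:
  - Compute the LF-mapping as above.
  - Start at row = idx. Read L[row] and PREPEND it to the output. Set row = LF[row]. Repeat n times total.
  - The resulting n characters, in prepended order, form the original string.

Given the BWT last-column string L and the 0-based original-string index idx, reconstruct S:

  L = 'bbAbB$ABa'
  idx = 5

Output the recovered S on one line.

LF mapping: 6 7 1 8 3 0 2 4 5
Walk LF starting at row 5, prepending L[row]:
  step 1: row=5, L[5]='$', prepend. Next row=LF[5]=0
  step 2: row=0, L[0]='b', prepend. Next row=LF[0]=6
  step 3: row=6, L[6]='A', prepend. Next row=LF[6]=2
  step 4: row=2, L[2]='A', prepend. Next row=LF[2]=1
  step 5: row=1, L[1]='b', prepend. Next row=LF[1]=7
  step 6: row=7, L[7]='B', prepend. Next row=LF[7]=4
  step 7: row=4, L[4]='B', prepend. Next row=LF[4]=3
  step 8: row=3, L[3]='b', prepend. Next row=LF[3]=8
  step 9: row=8, L[8]='a', prepend. Next row=LF[8]=5
Reversed output: abBBbAAb$

Answer: abBBbAAb$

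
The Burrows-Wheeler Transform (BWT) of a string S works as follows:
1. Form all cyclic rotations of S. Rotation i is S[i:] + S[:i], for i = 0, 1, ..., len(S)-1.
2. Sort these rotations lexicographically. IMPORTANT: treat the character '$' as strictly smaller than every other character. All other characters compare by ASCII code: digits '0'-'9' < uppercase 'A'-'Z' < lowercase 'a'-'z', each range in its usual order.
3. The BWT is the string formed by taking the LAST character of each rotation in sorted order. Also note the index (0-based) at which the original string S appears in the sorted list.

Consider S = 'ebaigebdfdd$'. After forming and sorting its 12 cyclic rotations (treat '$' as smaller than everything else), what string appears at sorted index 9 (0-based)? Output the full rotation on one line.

Answer: fdd$ebaigebd

Derivation:
All 12 rotations (rotation i = S[i:]+S[:i]):
  rot[0] = ebaigebdfdd$
  rot[1] = baigebdfdd$e
  rot[2] = aigebdfdd$eb
  rot[3] = igebdfdd$eba
  rot[4] = gebdfdd$ebai
  rot[5] = ebdfdd$ebaig
  rot[6] = bdfdd$ebaige
  rot[7] = dfdd$ebaigeb
  rot[8] = fdd$ebaigebd
  rot[9] = dd$ebaigebdf
  rot[10] = d$ebaigebdfd
  rot[11] = $ebaigebdfdd
Sorted (with $ < everything):
  sorted[0] = $ebaigebdfdd
  sorted[1] = aigebdfdd$eb
  sorted[2] = baigebdfdd$e
  sorted[3] = bdfdd$ebaige
  sorted[4] = d$ebaigebdfd
  sorted[5] = dd$ebaigebdf
  sorted[6] = dfdd$ebaigeb
  sorted[7] = ebaigebdfdd$
  sorted[8] = ebdfdd$ebaig
  sorted[9] = fdd$ebaigebd
  sorted[10] = gebdfdd$ebai
  sorted[11] = igebdfdd$eba
sorted[9] = fdd$ebaigebd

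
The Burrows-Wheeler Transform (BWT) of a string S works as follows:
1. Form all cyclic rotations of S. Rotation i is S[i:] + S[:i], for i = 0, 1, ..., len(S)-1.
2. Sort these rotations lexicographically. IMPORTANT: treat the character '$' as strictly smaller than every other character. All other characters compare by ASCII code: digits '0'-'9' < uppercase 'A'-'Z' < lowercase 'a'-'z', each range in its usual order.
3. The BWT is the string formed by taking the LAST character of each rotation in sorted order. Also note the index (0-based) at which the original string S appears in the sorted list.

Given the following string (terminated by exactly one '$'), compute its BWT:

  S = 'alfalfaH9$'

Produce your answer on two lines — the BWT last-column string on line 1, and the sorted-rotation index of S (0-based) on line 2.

All 10 rotations (rotation i = S[i:]+S[:i]):
  rot[0] = alfalfaH9$
  rot[1] = lfalfaH9$a
  rot[2] = falfaH9$al
  rot[3] = alfaH9$alf
  rot[4] = lfaH9$alfa
  rot[5] = faH9$alfal
  rot[6] = aH9$alfalf
  rot[7] = H9$alfalfa
  rot[8] = 9$alfalfaH
  rot[9] = $alfalfaH9
Sorted (with $ < everything):
  sorted[0] = $alfalfaH9  (last char: '9')
  sorted[1] = 9$alfalfaH  (last char: 'H')
  sorted[2] = H9$alfalfa  (last char: 'a')
  sorted[3] = aH9$alfalf  (last char: 'f')
  sorted[4] = alfaH9$alf  (last char: 'f')
  sorted[5] = alfalfaH9$  (last char: '$')
  sorted[6] = faH9$alfal  (last char: 'l')
  sorted[7] = falfaH9$al  (last char: 'l')
  sorted[8] = lfaH9$alfa  (last char: 'a')
  sorted[9] = lfalfaH9$a  (last char: 'a')
Last column: 9Haff$llaa
Original string S is at sorted index 5

Answer: 9Haff$llaa
5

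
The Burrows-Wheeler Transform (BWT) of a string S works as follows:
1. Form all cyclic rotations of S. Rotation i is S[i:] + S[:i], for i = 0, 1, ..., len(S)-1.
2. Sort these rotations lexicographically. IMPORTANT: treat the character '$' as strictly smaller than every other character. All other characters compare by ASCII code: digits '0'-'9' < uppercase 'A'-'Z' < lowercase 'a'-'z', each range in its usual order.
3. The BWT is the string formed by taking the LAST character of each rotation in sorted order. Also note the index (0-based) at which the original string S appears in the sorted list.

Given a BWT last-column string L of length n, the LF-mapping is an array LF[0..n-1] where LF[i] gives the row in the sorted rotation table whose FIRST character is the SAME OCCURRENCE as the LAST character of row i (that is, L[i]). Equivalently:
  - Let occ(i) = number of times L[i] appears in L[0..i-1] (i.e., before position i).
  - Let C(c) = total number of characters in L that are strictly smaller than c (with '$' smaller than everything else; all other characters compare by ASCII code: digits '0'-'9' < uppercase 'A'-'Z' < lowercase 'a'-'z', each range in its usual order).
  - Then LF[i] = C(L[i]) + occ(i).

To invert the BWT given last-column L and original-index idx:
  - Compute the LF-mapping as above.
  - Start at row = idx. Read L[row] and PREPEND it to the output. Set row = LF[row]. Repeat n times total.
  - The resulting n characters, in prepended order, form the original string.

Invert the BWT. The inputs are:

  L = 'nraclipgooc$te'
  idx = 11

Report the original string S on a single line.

LF mapping: 8 12 1 2 7 6 11 5 9 10 3 0 13 4
Walk LF starting at row 11, prepending L[row]:
  step 1: row=11, L[11]='$', prepend. Next row=LF[11]=0
  step 2: row=0, L[0]='n', prepend. Next row=LF[0]=8
  step 3: row=8, L[8]='o', prepend. Next row=LF[8]=9
  step 4: row=9, L[9]='o', prepend. Next row=LF[9]=10
  step 5: row=10, L[10]='c', prepend. Next row=LF[10]=3
  step 6: row=3, L[3]='c', prepend. Next row=LF[3]=2
  step 7: row=2, L[2]='a', prepend. Next row=LF[2]=1
  step 8: row=1, L[1]='r', prepend. Next row=LF[1]=12
  step 9: row=12, L[12]='t', prepend. Next row=LF[12]=13
  step 10: row=13, L[13]='e', prepend. Next row=LF[13]=4
  step 11: row=4, L[4]='l', prepend. Next row=LF[4]=7
  step 12: row=7, L[7]='g', prepend. Next row=LF[7]=5
  step 13: row=5, L[5]='i', prepend. Next row=LF[5]=6
  step 14: row=6, L[6]='p', prepend. Next row=LF[6]=11
Reversed output: pigletraccoon$

Answer: pigletraccoon$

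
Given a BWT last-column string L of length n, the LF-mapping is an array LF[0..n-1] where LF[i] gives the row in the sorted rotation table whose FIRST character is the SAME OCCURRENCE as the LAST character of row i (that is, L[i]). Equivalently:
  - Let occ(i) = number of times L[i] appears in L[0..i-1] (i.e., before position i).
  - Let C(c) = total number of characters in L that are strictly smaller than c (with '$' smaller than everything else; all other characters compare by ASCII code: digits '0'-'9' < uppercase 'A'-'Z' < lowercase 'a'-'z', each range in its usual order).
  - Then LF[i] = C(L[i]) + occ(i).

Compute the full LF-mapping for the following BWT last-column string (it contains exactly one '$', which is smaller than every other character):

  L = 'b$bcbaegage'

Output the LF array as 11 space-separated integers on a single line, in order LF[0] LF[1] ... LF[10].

Answer: 3 0 4 6 5 1 7 9 2 10 8

Derivation:
Char counts: '$':1, 'a':2, 'b':3, 'c':1, 'e':2, 'g':2
C (first-col start): C('$')=0, C('a')=1, C('b')=3, C('c')=6, C('e')=7, C('g')=9
L[0]='b': occ=0, LF[0]=C('b')+0=3+0=3
L[1]='$': occ=0, LF[1]=C('$')+0=0+0=0
L[2]='b': occ=1, LF[2]=C('b')+1=3+1=4
L[3]='c': occ=0, LF[3]=C('c')+0=6+0=6
L[4]='b': occ=2, LF[4]=C('b')+2=3+2=5
L[5]='a': occ=0, LF[5]=C('a')+0=1+0=1
L[6]='e': occ=0, LF[6]=C('e')+0=7+0=7
L[7]='g': occ=0, LF[7]=C('g')+0=9+0=9
L[8]='a': occ=1, LF[8]=C('a')+1=1+1=2
L[9]='g': occ=1, LF[9]=C('g')+1=9+1=10
L[10]='e': occ=1, LF[10]=C('e')+1=7+1=8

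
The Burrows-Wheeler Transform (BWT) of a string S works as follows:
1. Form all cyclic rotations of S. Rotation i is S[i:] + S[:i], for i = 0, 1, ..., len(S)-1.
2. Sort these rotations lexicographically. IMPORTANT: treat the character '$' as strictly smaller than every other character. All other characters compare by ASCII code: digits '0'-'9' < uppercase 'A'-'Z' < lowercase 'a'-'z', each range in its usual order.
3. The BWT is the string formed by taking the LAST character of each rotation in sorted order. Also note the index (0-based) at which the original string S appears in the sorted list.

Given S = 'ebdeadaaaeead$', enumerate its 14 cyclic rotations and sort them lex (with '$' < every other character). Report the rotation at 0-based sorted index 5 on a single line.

All 14 rotations (rotation i = S[i:]+S[:i]):
  rot[0] = ebdeadaaaeead$
  rot[1] = bdeadaaaeead$e
  rot[2] = deadaaaeead$eb
  rot[3] = eadaaaeead$ebd
  rot[4] = adaaaeead$ebde
  rot[5] = daaaeead$ebdea
  rot[6] = aaaeead$ebdead
  rot[7] = aaeead$ebdeada
  rot[8] = aeead$ebdeadaa
  rot[9] = eead$ebdeadaaa
  rot[10] = ead$ebdeadaaae
  rot[11] = ad$ebdeadaaaee
  rot[12] = d$ebdeadaaaeea
  rot[13] = $ebdeadaaaeead
Sorted (with $ < everything):
  sorted[0] = $ebdeadaaaeead
  sorted[1] = aaaeead$ebdead
  sorted[2] = aaeead$ebdeada
  sorted[3] = ad$ebdeadaaaee
  sorted[4] = adaaaeead$ebde
  sorted[5] = aeead$ebdeadaa
  sorted[6] = bdeadaaaeead$e
  sorted[7] = d$ebdeadaaaeea
  sorted[8] = daaaeead$ebdea
  sorted[9] = deadaaaeead$eb
  sorted[10] = ead$ebdeadaaae
  sorted[11] = eadaaaeead$ebd
  sorted[12] = ebdeadaaaeead$
  sorted[13] = eead$ebdeadaaa
sorted[5] = aeead$ebdeadaa

Answer: aeead$ebdeadaa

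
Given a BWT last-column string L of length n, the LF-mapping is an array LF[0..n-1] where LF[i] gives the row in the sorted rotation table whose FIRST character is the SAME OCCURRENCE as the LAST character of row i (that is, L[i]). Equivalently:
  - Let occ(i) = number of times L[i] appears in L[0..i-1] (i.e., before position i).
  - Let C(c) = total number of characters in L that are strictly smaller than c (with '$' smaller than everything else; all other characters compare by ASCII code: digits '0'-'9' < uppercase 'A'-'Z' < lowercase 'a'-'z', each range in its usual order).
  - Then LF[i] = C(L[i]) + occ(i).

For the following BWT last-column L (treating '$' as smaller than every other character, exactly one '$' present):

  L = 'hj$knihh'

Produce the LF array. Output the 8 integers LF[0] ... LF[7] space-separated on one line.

Answer: 1 5 0 6 7 4 2 3

Derivation:
Char counts: '$':1, 'h':3, 'i':1, 'j':1, 'k':1, 'n':1
C (first-col start): C('$')=0, C('h')=1, C('i')=4, C('j')=5, C('k')=6, C('n')=7
L[0]='h': occ=0, LF[0]=C('h')+0=1+0=1
L[1]='j': occ=0, LF[1]=C('j')+0=5+0=5
L[2]='$': occ=0, LF[2]=C('$')+0=0+0=0
L[3]='k': occ=0, LF[3]=C('k')+0=6+0=6
L[4]='n': occ=0, LF[4]=C('n')+0=7+0=7
L[5]='i': occ=0, LF[5]=C('i')+0=4+0=4
L[6]='h': occ=1, LF[6]=C('h')+1=1+1=2
L[7]='h': occ=2, LF[7]=C('h')+2=1+2=3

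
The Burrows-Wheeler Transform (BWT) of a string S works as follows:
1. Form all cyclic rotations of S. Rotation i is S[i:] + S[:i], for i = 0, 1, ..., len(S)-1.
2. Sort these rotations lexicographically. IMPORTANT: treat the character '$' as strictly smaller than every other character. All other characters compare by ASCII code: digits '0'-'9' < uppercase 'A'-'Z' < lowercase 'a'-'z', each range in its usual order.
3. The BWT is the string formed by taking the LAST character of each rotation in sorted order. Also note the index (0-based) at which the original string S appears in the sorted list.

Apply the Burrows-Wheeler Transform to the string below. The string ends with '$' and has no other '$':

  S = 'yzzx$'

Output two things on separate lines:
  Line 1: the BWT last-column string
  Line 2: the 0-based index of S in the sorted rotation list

All 5 rotations (rotation i = S[i:]+S[:i]):
  rot[0] = yzzx$
  rot[1] = zzx$y
  rot[2] = zx$yz
  rot[3] = x$yzz
  rot[4] = $yzzx
Sorted (with $ < everything):
  sorted[0] = $yzzx  (last char: 'x')
  sorted[1] = x$yzz  (last char: 'z')
  sorted[2] = yzzx$  (last char: '$')
  sorted[3] = zx$yz  (last char: 'z')
  sorted[4] = zzx$y  (last char: 'y')
Last column: xz$zy
Original string S is at sorted index 2

Answer: xz$zy
2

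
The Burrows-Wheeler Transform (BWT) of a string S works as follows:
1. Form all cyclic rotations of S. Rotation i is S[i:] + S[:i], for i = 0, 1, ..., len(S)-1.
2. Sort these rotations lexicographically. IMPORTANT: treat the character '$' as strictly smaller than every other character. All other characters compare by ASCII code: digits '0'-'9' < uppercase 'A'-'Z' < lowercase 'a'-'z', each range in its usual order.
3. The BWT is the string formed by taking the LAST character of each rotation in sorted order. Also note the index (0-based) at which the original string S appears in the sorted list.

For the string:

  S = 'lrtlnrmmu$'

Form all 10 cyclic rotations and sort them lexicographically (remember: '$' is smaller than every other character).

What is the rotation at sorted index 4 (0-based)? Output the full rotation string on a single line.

Answer: mu$lrtlnrm

Derivation:
All 10 rotations (rotation i = S[i:]+S[:i]):
  rot[0] = lrtlnrmmu$
  rot[1] = rtlnrmmu$l
  rot[2] = tlnrmmu$lr
  rot[3] = lnrmmu$lrt
  rot[4] = nrmmu$lrtl
  rot[5] = rmmu$lrtln
  rot[6] = mmu$lrtlnr
  rot[7] = mu$lrtlnrm
  rot[8] = u$lrtlnrmm
  rot[9] = $lrtlnrmmu
Sorted (with $ < everything):
  sorted[0] = $lrtlnrmmu
  sorted[1] = lnrmmu$lrt
  sorted[2] = lrtlnrmmu$
  sorted[3] = mmu$lrtlnr
  sorted[4] = mu$lrtlnrm
  sorted[5] = nrmmu$lrtl
  sorted[6] = rmmu$lrtln
  sorted[7] = rtlnrmmu$l
  sorted[8] = tlnrmmu$lr
  sorted[9] = u$lrtlnrmm
sorted[4] = mu$lrtlnrm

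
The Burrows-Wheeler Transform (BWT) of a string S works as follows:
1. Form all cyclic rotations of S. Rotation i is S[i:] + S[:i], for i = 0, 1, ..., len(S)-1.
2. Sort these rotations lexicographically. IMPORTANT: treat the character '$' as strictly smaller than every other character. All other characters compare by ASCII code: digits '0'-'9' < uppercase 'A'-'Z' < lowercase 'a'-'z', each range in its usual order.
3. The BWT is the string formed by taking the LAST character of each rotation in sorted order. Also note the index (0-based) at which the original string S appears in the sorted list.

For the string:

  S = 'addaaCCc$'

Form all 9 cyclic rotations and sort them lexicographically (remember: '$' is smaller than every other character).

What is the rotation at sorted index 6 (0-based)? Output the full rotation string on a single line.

All 9 rotations (rotation i = S[i:]+S[:i]):
  rot[0] = addaaCCc$
  rot[1] = ddaaCCc$a
  rot[2] = daaCCc$ad
  rot[3] = aaCCc$add
  rot[4] = aCCc$adda
  rot[5] = CCc$addaa
  rot[6] = Cc$addaaC
  rot[7] = c$addaaCC
  rot[8] = $addaaCCc
Sorted (with $ < everything):
  sorted[0] = $addaaCCc
  sorted[1] = CCc$addaa
  sorted[2] = Cc$addaaC
  sorted[3] = aCCc$adda
  sorted[4] = aaCCc$add
  sorted[5] = addaaCCc$
  sorted[6] = c$addaaCC
  sorted[7] = daaCCc$ad
  sorted[8] = ddaaCCc$a
sorted[6] = c$addaaCC

Answer: c$addaaCC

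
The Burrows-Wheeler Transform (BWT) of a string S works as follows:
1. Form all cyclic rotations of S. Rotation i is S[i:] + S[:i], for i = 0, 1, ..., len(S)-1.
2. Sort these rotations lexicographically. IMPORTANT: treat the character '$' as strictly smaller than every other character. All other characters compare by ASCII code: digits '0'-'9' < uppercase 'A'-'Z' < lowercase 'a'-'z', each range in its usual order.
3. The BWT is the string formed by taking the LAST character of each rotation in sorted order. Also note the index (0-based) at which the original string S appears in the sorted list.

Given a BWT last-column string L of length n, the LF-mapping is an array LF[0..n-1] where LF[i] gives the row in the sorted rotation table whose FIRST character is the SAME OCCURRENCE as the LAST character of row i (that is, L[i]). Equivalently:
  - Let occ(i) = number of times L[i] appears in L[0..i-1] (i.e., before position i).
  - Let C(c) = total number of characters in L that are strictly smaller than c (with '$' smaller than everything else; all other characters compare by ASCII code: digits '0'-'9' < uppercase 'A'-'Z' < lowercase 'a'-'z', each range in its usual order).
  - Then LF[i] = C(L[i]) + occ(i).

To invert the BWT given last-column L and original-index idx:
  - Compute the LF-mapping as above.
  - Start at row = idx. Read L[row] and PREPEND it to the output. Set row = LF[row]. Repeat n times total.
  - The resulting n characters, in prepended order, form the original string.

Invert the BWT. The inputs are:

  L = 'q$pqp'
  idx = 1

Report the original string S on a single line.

LF mapping: 3 0 1 4 2
Walk LF starting at row 1, prepending L[row]:
  step 1: row=1, L[1]='$', prepend. Next row=LF[1]=0
  step 2: row=0, L[0]='q', prepend. Next row=LF[0]=3
  step 3: row=3, L[3]='q', prepend. Next row=LF[3]=4
  step 4: row=4, L[4]='p', prepend. Next row=LF[4]=2
  step 5: row=2, L[2]='p', prepend. Next row=LF[2]=1
Reversed output: ppqq$

Answer: ppqq$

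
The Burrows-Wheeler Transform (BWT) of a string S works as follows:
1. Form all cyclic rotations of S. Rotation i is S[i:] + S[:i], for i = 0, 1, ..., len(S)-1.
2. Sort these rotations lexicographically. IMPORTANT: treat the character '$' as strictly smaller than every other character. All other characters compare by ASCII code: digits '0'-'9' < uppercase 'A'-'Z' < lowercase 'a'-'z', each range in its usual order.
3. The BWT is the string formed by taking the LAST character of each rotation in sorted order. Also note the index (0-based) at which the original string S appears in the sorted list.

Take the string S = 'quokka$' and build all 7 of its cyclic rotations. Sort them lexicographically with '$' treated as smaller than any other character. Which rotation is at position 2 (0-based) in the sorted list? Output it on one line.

Answer: ka$quok

Derivation:
All 7 rotations (rotation i = S[i:]+S[:i]):
  rot[0] = quokka$
  rot[1] = uokka$q
  rot[2] = okka$qu
  rot[3] = kka$quo
  rot[4] = ka$quok
  rot[5] = a$quokk
  rot[6] = $quokka
Sorted (with $ < everything):
  sorted[0] = $quokka
  sorted[1] = a$quokk
  sorted[2] = ka$quok
  sorted[3] = kka$quo
  sorted[4] = okka$qu
  sorted[5] = quokka$
  sorted[6] = uokka$q
sorted[2] = ka$quok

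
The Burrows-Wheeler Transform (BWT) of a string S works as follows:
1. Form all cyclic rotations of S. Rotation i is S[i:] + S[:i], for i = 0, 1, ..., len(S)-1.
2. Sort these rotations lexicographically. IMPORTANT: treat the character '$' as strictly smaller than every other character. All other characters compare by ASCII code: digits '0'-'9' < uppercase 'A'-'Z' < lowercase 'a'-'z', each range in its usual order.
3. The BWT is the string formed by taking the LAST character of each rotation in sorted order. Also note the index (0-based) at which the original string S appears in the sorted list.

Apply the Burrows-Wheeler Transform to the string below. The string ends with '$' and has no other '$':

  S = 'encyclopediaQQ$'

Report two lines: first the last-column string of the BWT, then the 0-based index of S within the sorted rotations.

Answer: QQaiynep$dceloc
8

Derivation:
All 15 rotations (rotation i = S[i:]+S[:i]):
  rot[0] = encyclopediaQQ$
  rot[1] = ncyclopediaQQ$e
  rot[2] = cyclopediaQQ$en
  rot[3] = yclopediaQQ$enc
  rot[4] = clopediaQQ$ency
  rot[5] = lopediaQQ$encyc
  rot[6] = opediaQQ$encycl
  rot[7] = pediaQQ$encyclo
  rot[8] = ediaQQ$encyclop
  rot[9] = diaQQ$encyclope
  rot[10] = iaQQ$encycloped
  rot[11] = aQQ$encyclopedi
  rot[12] = QQ$encyclopedia
  rot[13] = Q$encyclopediaQ
  rot[14] = $encyclopediaQQ
Sorted (with $ < everything):
  sorted[0] = $encyclopediaQQ  (last char: 'Q')
  sorted[1] = Q$encyclopediaQ  (last char: 'Q')
  sorted[2] = QQ$encyclopedia  (last char: 'a')
  sorted[3] = aQQ$encyclopedi  (last char: 'i')
  sorted[4] = clopediaQQ$ency  (last char: 'y')
  sorted[5] = cyclopediaQQ$en  (last char: 'n')
  sorted[6] = diaQQ$encyclope  (last char: 'e')
  sorted[7] = ediaQQ$encyclop  (last char: 'p')
  sorted[8] = encyclopediaQQ$  (last char: '$')
  sorted[9] = iaQQ$encycloped  (last char: 'd')
  sorted[10] = lopediaQQ$encyc  (last char: 'c')
  sorted[11] = ncyclopediaQQ$e  (last char: 'e')
  sorted[12] = opediaQQ$encycl  (last char: 'l')
  sorted[13] = pediaQQ$encyclo  (last char: 'o')
  sorted[14] = yclopediaQQ$enc  (last char: 'c')
Last column: QQaiynep$dceloc
Original string S is at sorted index 8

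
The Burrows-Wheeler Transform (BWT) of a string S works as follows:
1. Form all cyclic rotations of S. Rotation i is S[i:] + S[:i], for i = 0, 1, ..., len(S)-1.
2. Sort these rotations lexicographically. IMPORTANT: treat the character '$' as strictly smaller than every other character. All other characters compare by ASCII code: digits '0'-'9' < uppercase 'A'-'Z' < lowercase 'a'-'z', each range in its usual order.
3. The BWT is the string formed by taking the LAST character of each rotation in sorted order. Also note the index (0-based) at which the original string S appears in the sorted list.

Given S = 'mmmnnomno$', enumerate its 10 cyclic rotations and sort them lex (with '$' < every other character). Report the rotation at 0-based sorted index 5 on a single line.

All 10 rotations (rotation i = S[i:]+S[:i]):
  rot[0] = mmmnnomno$
  rot[1] = mmnnomno$m
  rot[2] = mnnomno$mm
  rot[3] = nnomno$mmm
  rot[4] = nomno$mmmn
  rot[5] = omno$mmmnn
  rot[6] = mno$mmmnno
  rot[7] = no$mmmnnom
  rot[8] = o$mmmnnomn
  rot[9] = $mmmnnomno
Sorted (with $ < everything):
  sorted[0] = $mmmnnomno
  sorted[1] = mmmnnomno$
  sorted[2] = mmnnomno$m
  sorted[3] = mnnomno$mm
  sorted[4] = mno$mmmnno
  sorted[5] = nnomno$mmm
  sorted[6] = no$mmmnnom
  sorted[7] = nomno$mmmn
  sorted[8] = o$mmmnnomn
  sorted[9] = omno$mmmnn
sorted[5] = nnomno$mmm

Answer: nnomno$mmm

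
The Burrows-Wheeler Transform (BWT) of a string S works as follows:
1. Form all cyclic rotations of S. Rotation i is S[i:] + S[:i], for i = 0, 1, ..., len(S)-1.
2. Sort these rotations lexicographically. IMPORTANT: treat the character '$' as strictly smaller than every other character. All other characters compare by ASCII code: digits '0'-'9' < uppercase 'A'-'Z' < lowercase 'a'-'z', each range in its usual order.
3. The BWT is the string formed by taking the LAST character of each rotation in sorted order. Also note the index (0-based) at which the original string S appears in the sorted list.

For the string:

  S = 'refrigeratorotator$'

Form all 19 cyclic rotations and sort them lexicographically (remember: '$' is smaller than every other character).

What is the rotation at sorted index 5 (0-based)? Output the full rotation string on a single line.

Answer: frigeratorotator$re

Derivation:
All 19 rotations (rotation i = S[i:]+S[:i]):
  rot[0] = refrigeratorotator$
  rot[1] = efrigeratorotator$r
  rot[2] = frigeratorotator$re
  rot[3] = rigeratorotator$ref
  rot[4] = igeratorotator$refr
  rot[5] = geratorotator$refri
  rot[6] = eratorotator$refrig
  rot[7] = ratorotator$refrige
  rot[8] = atorotator$refriger
  rot[9] = torotator$refrigera
  rot[10] = orotator$refrigerat
  rot[11] = rotator$refrigerato
  rot[12] = otator$refrigerator
  rot[13] = tator$refrigeratoro
  rot[14] = ator$refrigeratorot
  rot[15] = tor$refrigeratorota
  rot[16] = or$refrigeratorotat
  rot[17] = r$refrigeratorotato
  rot[18] = $refrigeratorotator
Sorted (with $ < everything):
  sorted[0] = $refrigeratorotator
  sorted[1] = ator$refrigeratorot
  sorted[2] = atorotator$refriger
  sorted[3] = efrigeratorotator$r
  sorted[4] = eratorotator$refrig
  sorted[5] = frigeratorotator$re
  sorted[6] = geratorotator$refri
  sorted[7] = igeratorotator$refr
  sorted[8] = or$refrigeratorotat
  sorted[9] = orotator$refrigerat
  sorted[10] = otator$refrigerator
  sorted[11] = r$refrigeratorotato
  sorted[12] = ratorotator$refrige
  sorted[13] = refrigeratorotator$
  sorted[14] = rigeratorotator$ref
  sorted[15] = rotator$refrigerato
  sorted[16] = tator$refrigeratoro
  sorted[17] = tor$refrigeratorota
  sorted[18] = torotator$refrigera
sorted[5] = frigeratorotator$re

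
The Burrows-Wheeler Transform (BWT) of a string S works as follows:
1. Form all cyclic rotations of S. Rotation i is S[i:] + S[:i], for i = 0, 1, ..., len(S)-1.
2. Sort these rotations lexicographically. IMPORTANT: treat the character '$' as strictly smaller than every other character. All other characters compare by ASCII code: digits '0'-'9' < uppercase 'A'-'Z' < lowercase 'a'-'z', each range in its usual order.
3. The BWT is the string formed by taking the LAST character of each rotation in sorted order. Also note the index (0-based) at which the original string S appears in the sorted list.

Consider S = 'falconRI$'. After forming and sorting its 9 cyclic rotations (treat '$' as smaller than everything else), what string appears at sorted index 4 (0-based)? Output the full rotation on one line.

All 9 rotations (rotation i = S[i:]+S[:i]):
  rot[0] = falconRI$
  rot[1] = alconRI$f
  rot[2] = lconRI$fa
  rot[3] = conRI$fal
  rot[4] = onRI$falc
  rot[5] = nRI$falco
  rot[6] = RI$falcon
  rot[7] = I$falconR
  rot[8] = $falconRI
Sorted (with $ < everything):
  sorted[0] = $falconRI
  sorted[1] = I$falconR
  sorted[2] = RI$falcon
  sorted[3] = alconRI$f
  sorted[4] = conRI$fal
  sorted[5] = falconRI$
  sorted[6] = lconRI$fa
  sorted[7] = nRI$falco
  sorted[8] = onRI$falc
sorted[4] = conRI$fal

Answer: conRI$fal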